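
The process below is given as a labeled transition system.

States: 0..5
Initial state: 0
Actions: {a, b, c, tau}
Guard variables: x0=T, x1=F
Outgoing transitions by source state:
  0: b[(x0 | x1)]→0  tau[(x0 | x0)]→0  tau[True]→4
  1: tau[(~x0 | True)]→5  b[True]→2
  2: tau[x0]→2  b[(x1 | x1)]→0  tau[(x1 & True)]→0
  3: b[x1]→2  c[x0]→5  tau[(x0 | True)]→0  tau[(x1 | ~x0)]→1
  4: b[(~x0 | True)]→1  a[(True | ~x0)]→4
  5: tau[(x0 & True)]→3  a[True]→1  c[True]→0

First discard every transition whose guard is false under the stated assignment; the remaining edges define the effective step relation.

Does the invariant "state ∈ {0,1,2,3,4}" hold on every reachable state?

Allowed set {0,1,2,3,4}
Reach set: {0,1,2,3,4,5}
  0: ✓
  1: ✓
  2: ✓
  3: ✓
  4: ✓
  5: ✗ unsafe
witness against invariant: tau·b·tau → 5

Answer: INVARIANT VIOLATED at state 5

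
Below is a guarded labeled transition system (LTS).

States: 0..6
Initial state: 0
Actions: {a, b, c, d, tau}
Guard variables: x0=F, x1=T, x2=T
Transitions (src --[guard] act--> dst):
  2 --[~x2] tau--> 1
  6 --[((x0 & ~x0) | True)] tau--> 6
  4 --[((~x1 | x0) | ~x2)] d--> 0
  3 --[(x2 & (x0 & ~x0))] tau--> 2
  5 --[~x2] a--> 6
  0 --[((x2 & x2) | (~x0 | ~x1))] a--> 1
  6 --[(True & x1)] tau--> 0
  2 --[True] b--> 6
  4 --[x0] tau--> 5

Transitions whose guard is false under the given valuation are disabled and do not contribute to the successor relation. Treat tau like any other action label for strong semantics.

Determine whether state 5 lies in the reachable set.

Answer: UNREACHABLE

Trace:
After dropping false guards: 4 live edges.
Layer 0: {0}
Layer 1: {1}  now seen {0,1}
Reach set: {0,1}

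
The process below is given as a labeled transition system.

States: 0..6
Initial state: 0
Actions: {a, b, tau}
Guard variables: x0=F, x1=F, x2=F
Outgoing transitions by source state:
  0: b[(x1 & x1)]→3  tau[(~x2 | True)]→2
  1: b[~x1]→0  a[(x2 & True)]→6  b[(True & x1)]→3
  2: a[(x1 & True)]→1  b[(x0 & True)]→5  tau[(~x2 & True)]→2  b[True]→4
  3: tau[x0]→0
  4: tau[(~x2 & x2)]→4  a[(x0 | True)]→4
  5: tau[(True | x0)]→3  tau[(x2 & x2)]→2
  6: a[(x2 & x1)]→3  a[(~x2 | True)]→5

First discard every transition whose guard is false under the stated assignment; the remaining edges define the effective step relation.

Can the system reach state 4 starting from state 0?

After dropping false guards: 7 live edges.
Layer 0: {0}
Layer 1: {2}  total {0,2}
Layer 2: {4}  total {0,2,4}
Reachable = {0,2,4}
Path to 4: tau·b

Answer: REACHABLE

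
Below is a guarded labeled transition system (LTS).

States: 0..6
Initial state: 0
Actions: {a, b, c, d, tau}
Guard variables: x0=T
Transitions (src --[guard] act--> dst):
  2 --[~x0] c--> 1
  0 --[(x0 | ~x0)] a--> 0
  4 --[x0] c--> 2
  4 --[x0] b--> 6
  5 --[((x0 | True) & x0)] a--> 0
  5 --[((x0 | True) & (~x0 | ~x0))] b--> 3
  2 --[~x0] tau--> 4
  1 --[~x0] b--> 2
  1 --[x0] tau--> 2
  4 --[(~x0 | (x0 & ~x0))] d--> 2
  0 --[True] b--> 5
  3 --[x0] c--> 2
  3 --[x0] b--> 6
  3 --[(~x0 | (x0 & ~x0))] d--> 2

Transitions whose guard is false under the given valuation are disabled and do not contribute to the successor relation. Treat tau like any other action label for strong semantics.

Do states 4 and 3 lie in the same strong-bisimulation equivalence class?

Compute ~ classes (split until stable):
  P[0] = {{0,1,2,3,4,5,6}}
  P[1] = {{0},{1},{2,6},{3,4},{5}}
stable after 2 split(s): 5 block(s)
class of 4: {3,4}; class of 3: {3,4}

Answer: BISIMILAR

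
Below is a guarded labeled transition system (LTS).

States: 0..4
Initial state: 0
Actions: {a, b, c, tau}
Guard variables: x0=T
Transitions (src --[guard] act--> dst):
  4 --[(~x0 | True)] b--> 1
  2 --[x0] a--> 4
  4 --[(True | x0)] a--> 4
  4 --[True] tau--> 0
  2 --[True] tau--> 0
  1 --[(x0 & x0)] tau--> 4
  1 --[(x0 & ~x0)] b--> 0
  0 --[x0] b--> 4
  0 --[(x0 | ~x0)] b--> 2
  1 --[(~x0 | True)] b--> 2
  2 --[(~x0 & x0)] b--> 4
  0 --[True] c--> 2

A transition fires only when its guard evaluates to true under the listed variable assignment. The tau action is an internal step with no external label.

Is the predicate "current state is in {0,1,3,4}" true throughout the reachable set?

Answer: INVARIANT VIOLATED at state 2

Trace:
Allowed set {0,1,3,4}
Reachable = {0,1,2,4}
  0: safe
  1: safe
  2: VIOLATES
  4: safe
counterexample path to 2: b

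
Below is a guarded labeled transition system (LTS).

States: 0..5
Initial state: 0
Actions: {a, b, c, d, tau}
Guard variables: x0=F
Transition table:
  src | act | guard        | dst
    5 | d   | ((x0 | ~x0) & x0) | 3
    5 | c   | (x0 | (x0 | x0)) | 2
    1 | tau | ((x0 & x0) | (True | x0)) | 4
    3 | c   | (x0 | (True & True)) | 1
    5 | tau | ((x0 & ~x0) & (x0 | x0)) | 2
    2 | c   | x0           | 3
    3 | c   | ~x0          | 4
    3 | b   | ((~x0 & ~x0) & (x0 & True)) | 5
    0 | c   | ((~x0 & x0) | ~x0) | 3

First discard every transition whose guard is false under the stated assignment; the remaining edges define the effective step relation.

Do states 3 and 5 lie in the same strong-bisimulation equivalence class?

Refine partition for ~:
  round 0: {{0,1,2,3,4,5}}
  round 1: {{0,3},{1},{2,4,5}}
  round 2: {{0},{1},{2,4,5},{3}}
Fixed point at round 3; 4 class(es).
class of 3: {3}; class of 5: {2,4,5}

Answer: NOT BISIMILAR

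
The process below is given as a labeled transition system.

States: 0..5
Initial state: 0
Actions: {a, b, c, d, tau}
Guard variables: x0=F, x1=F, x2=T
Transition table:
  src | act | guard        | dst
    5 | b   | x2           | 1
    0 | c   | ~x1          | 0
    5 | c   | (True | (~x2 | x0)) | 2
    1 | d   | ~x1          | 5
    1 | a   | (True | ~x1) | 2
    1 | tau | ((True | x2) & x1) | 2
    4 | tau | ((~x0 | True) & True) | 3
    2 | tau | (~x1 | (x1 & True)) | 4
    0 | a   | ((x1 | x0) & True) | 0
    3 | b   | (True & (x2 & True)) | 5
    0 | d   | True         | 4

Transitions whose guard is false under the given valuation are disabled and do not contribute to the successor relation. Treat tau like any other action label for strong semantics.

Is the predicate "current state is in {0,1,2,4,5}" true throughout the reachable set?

Answer: INVARIANT VIOLATED at state 3

Analysis:
Allowed set {0,1,2,4,5}
Reach set: {0,1,2,3,4,5}
  0: ok
  1: ok
  2: ok
  3: ✗ unsafe
  4: ok
  5: ok
counterexample path to 3: d·tau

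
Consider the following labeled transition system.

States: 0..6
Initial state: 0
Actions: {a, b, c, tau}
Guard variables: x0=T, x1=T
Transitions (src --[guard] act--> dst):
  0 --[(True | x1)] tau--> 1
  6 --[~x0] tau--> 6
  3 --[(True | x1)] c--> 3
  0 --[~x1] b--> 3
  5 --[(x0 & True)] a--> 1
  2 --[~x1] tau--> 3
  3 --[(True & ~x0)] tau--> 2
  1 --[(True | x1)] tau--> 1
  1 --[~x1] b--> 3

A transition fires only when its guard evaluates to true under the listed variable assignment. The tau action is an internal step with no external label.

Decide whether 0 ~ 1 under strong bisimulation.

Answer: BISIMILAR

Trace:
Compute ~ classes (split until stable):
  P[0] = {{0,1,2,3,4,5,6}}
  P[1] = {{0,1},{2,4,6},{3},{5}}
Fixed point at round 2; 4 class(es).
0∈{0,1}, 1∈{0,1}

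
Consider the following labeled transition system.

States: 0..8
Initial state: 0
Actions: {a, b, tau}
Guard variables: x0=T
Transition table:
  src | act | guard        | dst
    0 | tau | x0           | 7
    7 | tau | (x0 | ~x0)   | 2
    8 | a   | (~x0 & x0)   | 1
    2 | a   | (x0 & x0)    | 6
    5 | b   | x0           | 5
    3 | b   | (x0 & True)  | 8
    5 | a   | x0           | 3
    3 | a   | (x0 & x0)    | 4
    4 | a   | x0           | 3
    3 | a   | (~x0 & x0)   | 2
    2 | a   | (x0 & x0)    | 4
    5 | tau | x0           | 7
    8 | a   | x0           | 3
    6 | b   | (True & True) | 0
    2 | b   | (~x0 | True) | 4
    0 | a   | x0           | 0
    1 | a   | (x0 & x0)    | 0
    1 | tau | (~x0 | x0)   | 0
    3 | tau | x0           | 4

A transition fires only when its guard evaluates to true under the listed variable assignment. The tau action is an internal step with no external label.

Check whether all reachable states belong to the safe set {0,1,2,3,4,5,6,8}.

Answer: INVARIANT VIOLATED at state 7

Analysis:
Allowed set {0,1,2,3,4,5,6,8}
Reachable = {0,2,3,4,6,7,8}
  0: safe
  2: safe
  3: safe
  4: safe
  6: safe
  7: VIOLATES
  8: safe
counterexample path to 7: tau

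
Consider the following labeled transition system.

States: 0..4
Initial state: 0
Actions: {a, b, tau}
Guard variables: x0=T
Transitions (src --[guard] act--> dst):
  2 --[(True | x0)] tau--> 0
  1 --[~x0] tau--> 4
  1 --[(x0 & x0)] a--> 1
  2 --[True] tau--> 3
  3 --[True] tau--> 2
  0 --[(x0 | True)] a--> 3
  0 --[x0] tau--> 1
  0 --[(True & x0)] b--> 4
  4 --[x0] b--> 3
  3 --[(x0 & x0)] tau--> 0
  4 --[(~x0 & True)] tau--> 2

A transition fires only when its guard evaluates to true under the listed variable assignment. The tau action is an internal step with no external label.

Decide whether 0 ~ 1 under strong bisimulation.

Refine partition for ~:
  P[0] = {{0,1,2,3,4}}
  P[1] = {{0},{1},{2,3},{4}}
stable after 2 split(s): 4 block(s)
[0]={0}  [1]={1}

Answer: NOT BISIMILAR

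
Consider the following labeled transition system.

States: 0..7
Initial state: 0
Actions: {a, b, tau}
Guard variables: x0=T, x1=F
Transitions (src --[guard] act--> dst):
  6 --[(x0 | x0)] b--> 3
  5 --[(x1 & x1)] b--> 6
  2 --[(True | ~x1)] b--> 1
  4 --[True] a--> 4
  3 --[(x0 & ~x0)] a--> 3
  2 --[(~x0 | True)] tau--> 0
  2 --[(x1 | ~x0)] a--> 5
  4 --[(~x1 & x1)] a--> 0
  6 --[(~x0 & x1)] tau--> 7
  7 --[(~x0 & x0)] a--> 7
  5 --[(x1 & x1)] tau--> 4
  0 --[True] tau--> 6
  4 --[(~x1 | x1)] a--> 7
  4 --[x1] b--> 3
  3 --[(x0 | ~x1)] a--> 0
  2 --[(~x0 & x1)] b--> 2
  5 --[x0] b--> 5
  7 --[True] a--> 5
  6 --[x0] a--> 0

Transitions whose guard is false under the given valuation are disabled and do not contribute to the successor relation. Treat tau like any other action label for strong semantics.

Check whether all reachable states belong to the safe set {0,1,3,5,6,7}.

Answer: INVARIANT HOLDS

Working:
Inv-set: {0,1,3,5,6,7}
R = {0,3,6}
  0: ok
  3: ok
  6: ok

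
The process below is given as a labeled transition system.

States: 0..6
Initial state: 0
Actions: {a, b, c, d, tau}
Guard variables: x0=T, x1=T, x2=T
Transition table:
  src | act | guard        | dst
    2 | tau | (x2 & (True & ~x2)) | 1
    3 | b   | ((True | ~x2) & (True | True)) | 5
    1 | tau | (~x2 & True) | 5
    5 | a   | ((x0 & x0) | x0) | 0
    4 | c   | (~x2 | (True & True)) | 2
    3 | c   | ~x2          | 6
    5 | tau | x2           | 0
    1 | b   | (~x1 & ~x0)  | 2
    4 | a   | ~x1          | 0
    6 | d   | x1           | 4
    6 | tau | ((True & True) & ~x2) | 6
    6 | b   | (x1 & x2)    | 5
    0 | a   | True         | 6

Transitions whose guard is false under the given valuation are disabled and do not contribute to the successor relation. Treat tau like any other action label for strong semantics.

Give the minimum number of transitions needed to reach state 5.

Answer: 2

Trace:
BFS to 5:
  depth 0: {0}
  depth 1: {6}
  depth 2: {4,5}
5 enters at depth 2; path a·b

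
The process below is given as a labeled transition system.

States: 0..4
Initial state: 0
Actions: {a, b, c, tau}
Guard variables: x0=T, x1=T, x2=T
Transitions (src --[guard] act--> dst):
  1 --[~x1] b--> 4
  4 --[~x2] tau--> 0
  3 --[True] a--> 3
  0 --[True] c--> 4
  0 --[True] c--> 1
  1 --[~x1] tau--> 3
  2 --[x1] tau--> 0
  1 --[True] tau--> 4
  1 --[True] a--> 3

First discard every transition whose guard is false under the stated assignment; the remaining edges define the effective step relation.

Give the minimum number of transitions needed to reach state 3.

Answer: 2

Analysis:
BFS to 3:
  L0 = {0}
  L1 = {1,4}
  L2 = {3}
depth(3)=2, e.g. c·a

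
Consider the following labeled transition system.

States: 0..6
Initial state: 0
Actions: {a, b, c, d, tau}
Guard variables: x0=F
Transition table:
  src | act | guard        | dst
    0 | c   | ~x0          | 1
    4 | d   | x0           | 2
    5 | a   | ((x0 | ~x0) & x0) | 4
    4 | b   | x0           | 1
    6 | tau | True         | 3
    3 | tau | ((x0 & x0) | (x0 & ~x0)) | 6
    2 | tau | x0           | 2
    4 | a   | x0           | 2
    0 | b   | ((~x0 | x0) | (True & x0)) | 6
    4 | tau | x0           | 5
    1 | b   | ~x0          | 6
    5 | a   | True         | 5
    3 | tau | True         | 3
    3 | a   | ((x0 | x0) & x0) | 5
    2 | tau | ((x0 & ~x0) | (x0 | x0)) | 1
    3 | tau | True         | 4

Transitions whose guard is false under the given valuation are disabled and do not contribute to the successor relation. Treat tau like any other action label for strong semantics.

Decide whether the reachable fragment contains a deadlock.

R = {0,1,3,4,6}
  0: b→6  c→1  [2 out]
  1: b→6  [1 out]
  3: tau→3  tau→4  [2 out]
  4: ∅  [STUCK]
  6: tau→3  [1 out]
Path to 4: b·tau·tau

Answer: DEADLOCK at state 4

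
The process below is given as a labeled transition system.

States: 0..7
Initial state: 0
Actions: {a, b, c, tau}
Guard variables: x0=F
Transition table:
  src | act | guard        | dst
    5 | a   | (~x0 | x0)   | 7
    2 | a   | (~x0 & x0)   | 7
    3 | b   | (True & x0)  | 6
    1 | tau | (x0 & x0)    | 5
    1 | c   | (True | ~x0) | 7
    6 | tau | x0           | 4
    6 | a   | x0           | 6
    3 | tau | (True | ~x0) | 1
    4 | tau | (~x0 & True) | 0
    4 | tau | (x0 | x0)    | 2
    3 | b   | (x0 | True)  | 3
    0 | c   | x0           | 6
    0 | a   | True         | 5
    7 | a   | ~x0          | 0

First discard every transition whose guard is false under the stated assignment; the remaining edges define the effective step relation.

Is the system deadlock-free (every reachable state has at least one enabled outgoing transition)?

Reach set: {0,5,7}
  0: a→5  [deg 1]
  5: a→7  [deg 1]
  7: a→0  [deg 1]

Answer: DEADLOCK-FREE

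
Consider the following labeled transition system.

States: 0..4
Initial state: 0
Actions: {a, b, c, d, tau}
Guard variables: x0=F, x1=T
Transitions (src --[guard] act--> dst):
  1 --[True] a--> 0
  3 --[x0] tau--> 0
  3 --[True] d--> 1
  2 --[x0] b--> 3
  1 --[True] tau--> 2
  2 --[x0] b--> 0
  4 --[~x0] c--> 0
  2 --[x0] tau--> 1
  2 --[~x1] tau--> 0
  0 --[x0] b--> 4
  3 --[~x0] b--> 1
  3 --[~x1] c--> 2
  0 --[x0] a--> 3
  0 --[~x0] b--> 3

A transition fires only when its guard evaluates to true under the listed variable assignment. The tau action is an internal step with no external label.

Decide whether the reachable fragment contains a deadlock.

Answer: DEADLOCK at state 2

Trace:
Reach set: {0,1,2,3}
  0: b→3  [1 exit(s)]
  1: a→0  tau→2  [2 exit(s)]
  2: ∅  [deadlock]
  3: b→1  d→1  [2 exit(s)]
Path to 2: b·d·tau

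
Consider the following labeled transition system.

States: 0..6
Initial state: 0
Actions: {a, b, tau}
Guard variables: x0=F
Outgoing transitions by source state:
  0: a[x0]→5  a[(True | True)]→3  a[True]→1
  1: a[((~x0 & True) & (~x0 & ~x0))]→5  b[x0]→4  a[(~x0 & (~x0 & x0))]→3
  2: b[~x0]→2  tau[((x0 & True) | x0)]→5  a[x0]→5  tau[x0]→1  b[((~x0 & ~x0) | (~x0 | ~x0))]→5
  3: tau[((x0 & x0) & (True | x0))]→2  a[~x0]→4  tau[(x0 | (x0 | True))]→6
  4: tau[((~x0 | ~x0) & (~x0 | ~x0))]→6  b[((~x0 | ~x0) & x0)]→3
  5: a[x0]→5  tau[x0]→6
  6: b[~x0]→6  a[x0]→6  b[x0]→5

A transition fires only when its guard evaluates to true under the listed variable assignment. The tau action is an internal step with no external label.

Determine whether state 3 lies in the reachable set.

Answer: REACHABLE

Trace:
After dropping false guards: 9 live edges.
depth 0: {0}
depth 1: {1,3}  total {0,1,3}
depth 2: {4,5,6}  total {0,1,3,4,5,6}
R = {0,1,3,4,5,6}
Path to 3: a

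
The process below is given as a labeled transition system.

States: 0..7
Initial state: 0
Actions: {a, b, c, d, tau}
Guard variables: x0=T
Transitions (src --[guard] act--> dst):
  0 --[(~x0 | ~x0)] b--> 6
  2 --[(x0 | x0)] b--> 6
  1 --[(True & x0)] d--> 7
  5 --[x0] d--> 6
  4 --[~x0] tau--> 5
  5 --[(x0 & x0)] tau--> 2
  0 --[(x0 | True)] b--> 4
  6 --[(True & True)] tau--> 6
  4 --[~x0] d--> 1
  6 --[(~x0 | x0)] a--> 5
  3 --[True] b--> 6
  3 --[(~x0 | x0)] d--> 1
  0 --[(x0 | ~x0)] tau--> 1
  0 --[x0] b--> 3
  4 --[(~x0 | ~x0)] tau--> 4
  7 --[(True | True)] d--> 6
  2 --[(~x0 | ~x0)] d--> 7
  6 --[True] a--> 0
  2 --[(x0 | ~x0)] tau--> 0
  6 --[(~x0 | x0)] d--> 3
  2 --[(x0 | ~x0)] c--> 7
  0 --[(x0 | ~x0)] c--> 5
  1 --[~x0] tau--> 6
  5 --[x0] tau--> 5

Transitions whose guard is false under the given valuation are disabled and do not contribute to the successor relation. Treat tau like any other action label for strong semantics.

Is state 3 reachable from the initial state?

After dropping false guards: 18 live edges.
Layer 0: {0}
Layer 1: {1,3,4,5}  now seen {0,1,3,4,5}
Layer 2: {2,6,7}  now seen {0,1,2,3,4,5,6,7}
Reachable = {0,1,2,3,4,5,6,7}
trace reaching 3: b

Answer: REACHABLE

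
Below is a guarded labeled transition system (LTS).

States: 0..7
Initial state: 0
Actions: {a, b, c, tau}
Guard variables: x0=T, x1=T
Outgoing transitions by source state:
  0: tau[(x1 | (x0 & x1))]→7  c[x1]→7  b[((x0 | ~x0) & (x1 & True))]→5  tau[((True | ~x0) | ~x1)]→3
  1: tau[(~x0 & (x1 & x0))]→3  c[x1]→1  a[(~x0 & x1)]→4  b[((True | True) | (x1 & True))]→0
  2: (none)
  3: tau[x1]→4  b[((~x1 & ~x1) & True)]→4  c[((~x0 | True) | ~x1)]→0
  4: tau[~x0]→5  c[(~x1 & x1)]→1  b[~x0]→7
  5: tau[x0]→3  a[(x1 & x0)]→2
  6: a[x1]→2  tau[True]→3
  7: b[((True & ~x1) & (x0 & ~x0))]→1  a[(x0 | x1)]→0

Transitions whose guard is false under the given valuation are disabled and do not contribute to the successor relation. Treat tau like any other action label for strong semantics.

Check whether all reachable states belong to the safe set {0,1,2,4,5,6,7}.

Answer: INVARIANT VIOLATED at state 3

Working:
Inv-set: {0,1,2,4,5,6,7}
Reach set: {0,2,3,4,5,7}
  0: safe
  2: safe
  3: outside
  4: safe
  5: safe
  7: safe
witness against invariant: tau → 3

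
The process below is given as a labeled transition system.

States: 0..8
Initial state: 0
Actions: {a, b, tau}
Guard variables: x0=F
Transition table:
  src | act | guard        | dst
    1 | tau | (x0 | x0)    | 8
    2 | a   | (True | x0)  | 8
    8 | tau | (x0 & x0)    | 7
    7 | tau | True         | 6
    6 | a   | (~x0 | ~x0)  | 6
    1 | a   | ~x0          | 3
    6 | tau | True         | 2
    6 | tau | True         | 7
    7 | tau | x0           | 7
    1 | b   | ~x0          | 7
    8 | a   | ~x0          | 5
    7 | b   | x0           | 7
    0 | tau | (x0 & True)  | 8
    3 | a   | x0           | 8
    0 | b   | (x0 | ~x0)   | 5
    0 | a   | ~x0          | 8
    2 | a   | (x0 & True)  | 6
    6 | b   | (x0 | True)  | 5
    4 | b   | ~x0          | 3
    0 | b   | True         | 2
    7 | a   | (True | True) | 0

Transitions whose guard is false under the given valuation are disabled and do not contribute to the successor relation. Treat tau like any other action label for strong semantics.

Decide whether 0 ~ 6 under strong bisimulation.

Bisimulation quotient by refinement:
  P[0] = {{0,1,2,3,4,5,6,7,8}}
  P[1] = {{0,1},{2,8},{3,5},{4},{6},{7}}
  P[2] = {{0},{1},{2},{3,5},{4},{6},{7},{8}}
Fixed point at round 3; 8 class(es).
[0]={0}  [6]={6}

Answer: NOT BISIMILAR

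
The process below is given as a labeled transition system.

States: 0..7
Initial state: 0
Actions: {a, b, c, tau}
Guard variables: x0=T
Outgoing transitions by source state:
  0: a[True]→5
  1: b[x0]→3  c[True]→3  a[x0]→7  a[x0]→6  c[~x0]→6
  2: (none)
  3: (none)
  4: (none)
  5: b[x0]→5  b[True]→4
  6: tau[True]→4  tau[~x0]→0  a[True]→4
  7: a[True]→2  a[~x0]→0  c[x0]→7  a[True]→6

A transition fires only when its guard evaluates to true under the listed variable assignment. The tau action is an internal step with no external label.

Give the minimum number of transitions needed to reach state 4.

Answer: 2

Analysis:
BFS to 4:
  L0 = {0}
  L1 = {5}
  L2 = {4}
depth(4)=2, e.g. a·b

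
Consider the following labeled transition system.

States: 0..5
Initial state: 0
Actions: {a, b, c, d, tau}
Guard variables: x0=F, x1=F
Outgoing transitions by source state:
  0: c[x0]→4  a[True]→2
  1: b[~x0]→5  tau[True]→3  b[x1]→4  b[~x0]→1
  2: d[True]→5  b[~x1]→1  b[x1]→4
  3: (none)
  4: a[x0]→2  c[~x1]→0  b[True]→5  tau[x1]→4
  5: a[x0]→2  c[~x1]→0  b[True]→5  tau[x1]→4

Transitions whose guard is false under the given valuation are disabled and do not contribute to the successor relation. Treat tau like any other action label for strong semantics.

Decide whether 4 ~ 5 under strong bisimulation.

Compute ~ classes (split until stable):
  π0 = {{0,1,2,3,4,5}}
  π1 = {{0},{1},{2},{3},{4,5}}
stable after 2 split(s): 5 block(s)
[4]={4,5}  [5]={4,5}

Answer: BISIMILAR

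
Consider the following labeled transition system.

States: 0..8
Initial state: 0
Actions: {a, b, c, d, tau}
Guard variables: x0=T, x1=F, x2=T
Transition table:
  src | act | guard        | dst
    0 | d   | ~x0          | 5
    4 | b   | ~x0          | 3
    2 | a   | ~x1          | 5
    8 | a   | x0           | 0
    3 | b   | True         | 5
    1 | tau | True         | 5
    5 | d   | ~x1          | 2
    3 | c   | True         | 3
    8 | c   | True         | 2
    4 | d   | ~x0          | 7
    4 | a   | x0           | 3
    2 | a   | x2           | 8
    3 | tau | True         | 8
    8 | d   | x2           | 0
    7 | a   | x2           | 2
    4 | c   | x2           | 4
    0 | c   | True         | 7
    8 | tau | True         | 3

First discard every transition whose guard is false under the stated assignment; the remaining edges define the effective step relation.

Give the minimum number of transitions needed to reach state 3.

Answer: 4

Working:
Layered search for 3:
  Layer 0: {0}
  Layer 1: {7}
  Layer 2: {2}
  Layer 3: {5,8}
  Layer 4: {3}
first hit 3 at d=4 via c·a·a·tau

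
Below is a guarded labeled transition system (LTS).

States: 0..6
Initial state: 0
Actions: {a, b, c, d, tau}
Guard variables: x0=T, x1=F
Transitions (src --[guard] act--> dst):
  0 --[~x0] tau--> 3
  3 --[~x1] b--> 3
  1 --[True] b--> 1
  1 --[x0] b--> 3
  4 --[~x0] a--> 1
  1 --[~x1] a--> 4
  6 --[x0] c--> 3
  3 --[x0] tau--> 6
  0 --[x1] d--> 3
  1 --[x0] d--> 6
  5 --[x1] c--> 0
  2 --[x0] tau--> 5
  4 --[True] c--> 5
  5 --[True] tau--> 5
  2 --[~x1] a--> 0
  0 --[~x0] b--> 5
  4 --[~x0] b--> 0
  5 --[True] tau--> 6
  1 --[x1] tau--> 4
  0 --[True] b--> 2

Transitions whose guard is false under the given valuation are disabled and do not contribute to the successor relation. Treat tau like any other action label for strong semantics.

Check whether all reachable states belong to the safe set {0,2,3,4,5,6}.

Answer: INVARIANT HOLDS

Working:
Allowed set {0,2,3,4,5,6}
Reach set: {0,2,3,5,6}
  0: ✓
  2: ✓
  3: ✓
  5: ✓
  6: ✓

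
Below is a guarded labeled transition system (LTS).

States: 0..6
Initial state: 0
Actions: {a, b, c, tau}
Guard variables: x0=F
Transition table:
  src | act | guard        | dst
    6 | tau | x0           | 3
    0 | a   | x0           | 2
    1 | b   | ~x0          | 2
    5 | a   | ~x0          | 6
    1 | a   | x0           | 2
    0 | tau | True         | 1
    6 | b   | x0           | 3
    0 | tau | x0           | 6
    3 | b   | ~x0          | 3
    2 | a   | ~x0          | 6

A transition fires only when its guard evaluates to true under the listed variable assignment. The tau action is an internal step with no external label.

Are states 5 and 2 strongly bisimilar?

Bisimulation quotient by refinement:
  π0 = {{0,1,2,3,4,5,6}}
  π1 = {{0},{1,3},{2,5},{4,6}}
  π2 = {{0},{1},{2,5},{3},{4,6}}
Fixed point at round 3; 5 class(es).
[5]={2,5}  [2]={2,5}

Answer: BISIMILAR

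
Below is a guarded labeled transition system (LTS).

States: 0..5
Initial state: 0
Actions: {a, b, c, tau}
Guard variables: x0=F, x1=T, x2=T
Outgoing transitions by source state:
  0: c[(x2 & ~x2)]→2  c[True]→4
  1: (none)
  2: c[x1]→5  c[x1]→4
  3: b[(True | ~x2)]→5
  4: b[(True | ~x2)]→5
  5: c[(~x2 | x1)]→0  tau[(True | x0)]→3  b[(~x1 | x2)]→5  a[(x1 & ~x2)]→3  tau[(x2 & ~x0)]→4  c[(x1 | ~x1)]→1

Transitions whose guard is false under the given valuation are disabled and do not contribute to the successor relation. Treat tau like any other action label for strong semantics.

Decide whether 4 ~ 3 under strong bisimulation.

Bisimulation quotient by refinement:
  π0 = {{0,1,2,3,4,5}}
  π1 = {{0,2},{1},{3,4},{5}}
  π2 = {{0},{1},{2},{3,4},{5}}
Fixed point at round 3; 5 class(es).
class of 4: {3,4}; class of 3: {3,4}

Answer: BISIMILAR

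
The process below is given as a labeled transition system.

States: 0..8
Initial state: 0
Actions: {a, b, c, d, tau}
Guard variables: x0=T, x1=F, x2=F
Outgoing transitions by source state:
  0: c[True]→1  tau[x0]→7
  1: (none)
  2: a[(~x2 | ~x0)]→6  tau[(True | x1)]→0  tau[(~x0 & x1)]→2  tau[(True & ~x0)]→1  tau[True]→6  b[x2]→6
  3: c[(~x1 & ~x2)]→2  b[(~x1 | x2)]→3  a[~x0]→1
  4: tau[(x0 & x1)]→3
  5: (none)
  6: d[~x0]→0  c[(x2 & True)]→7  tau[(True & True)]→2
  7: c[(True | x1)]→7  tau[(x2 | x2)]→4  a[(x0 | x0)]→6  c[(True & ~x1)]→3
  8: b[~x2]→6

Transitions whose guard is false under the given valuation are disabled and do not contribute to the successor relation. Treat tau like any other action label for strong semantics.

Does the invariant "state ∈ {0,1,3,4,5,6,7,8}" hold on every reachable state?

Answer: INVARIANT VIOLATED at state 2

Analysis:
Safe = {0,1,3,4,5,6,7,8}
Reachable = {0,1,2,3,6,7}
  0: ok
  1: ok
  2: outside
  3: ok
  6: ok
  7: ok
counterexample path to 2: tau·c·c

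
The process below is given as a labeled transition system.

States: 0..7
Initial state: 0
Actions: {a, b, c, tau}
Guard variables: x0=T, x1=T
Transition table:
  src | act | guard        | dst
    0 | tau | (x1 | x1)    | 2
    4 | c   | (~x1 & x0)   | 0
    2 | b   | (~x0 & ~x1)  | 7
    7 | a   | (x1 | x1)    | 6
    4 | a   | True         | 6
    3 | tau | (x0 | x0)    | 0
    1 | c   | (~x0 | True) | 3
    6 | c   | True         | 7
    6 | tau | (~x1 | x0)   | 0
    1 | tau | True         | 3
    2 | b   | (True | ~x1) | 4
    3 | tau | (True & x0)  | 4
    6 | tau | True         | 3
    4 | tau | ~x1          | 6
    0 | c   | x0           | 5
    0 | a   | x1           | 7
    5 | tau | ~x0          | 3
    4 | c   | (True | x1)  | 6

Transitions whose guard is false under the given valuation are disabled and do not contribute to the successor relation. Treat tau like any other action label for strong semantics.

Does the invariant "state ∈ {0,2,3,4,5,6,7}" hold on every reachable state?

Safe = {0,2,3,4,5,6,7}
R = {0,2,3,4,5,6,7}
  0: ok
  2: ok
  3: ok
  4: ok
  5: ok
  6: ok
  7: ok

Answer: INVARIANT HOLDS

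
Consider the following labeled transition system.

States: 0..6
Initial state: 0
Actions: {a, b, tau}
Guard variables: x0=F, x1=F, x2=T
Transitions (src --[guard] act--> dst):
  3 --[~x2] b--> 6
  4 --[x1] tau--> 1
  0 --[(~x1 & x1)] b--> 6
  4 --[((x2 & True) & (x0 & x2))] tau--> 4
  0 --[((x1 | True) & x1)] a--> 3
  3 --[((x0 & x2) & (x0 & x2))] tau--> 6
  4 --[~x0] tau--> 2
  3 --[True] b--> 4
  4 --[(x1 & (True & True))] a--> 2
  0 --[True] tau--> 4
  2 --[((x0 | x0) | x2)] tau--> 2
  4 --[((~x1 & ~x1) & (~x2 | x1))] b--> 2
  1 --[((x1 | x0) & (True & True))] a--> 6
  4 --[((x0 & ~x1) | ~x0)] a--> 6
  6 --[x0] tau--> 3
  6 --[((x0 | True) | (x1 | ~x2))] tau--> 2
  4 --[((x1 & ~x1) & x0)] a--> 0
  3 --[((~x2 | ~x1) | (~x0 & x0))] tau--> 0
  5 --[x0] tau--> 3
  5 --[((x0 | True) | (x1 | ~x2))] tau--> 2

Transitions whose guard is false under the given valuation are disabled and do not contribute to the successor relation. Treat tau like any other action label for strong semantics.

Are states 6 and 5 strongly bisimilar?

Compute ~ classes (split until stable):
  P[0] = {{0,1,2,3,4,5,6}}
  P[1] = {{0,2,5,6},{1},{3},{4}}
  P[2] = {{0},{1},{2,5,6},{3},{4}}
Fixed point at round 3; 5 class(es).
class of 6: {2,5,6}; class of 5: {2,5,6}

Answer: BISIMILAR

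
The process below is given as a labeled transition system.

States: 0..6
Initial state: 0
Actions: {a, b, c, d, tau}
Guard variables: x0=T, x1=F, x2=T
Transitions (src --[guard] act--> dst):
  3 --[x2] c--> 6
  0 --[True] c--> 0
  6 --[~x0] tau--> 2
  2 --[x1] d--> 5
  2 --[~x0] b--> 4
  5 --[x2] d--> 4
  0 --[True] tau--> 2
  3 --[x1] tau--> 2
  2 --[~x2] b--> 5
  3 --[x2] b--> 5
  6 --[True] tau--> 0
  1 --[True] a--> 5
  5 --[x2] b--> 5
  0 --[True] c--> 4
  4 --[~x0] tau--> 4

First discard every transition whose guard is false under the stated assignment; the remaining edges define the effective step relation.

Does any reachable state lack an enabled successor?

Answer: DEADLOCK at state 2

Trace:
Reach set: {0,2,4}
  0: c→0  c→4  tau→2  [3 out]
  2: ∅  [STUCK]
  4: ∅  [STUCK]
Path to 2: tau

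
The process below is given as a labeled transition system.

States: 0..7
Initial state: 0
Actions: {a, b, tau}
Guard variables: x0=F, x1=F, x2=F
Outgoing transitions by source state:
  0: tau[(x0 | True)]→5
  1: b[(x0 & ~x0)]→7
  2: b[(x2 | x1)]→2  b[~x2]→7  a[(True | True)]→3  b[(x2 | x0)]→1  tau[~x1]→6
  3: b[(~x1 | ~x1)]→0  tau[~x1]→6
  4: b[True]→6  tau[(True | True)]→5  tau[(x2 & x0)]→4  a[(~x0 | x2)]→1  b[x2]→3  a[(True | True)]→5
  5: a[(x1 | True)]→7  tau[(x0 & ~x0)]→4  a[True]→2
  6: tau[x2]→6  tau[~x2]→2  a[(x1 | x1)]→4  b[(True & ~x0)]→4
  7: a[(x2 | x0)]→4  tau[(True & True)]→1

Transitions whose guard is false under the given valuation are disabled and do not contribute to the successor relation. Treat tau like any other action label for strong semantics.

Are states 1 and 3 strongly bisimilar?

Answer: NOT BISIMILAR

Trace:
Bisimulation quotient by refinement:
  P[0] = {{0,1,2,3,4,5,6,7}}
  P[1] = {{0,7},{1},{2,4},{3,6},{5}}
  P[2] = {{0},{1},{2},{3},{4},{5},{6},{7}}
Fixed point at round 3; 8 class(es).
[1]={1}  [3]={3}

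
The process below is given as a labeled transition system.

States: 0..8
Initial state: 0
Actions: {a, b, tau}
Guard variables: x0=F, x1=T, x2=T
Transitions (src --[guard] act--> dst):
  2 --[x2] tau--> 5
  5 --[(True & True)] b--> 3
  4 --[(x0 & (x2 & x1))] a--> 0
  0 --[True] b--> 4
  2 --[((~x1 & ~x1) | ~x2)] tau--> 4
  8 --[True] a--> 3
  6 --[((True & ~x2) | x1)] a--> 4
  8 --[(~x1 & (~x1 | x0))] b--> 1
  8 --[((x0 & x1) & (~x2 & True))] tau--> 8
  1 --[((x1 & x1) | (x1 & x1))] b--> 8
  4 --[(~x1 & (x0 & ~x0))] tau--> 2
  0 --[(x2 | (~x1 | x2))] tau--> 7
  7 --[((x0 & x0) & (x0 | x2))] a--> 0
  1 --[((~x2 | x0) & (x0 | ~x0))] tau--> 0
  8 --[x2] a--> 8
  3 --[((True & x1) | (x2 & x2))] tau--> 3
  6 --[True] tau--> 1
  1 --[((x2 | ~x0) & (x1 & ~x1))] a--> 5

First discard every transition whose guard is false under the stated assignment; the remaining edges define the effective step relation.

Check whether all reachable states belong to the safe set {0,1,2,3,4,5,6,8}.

Allowed set {0,1,2,3,4,5,6,8}
Reach set: {0,4,7}
  0: ✓
  4: ✓
  7: VIOLATES
reach 7 via tau — violates

Answer: INVARIANT VIOLATED at state 7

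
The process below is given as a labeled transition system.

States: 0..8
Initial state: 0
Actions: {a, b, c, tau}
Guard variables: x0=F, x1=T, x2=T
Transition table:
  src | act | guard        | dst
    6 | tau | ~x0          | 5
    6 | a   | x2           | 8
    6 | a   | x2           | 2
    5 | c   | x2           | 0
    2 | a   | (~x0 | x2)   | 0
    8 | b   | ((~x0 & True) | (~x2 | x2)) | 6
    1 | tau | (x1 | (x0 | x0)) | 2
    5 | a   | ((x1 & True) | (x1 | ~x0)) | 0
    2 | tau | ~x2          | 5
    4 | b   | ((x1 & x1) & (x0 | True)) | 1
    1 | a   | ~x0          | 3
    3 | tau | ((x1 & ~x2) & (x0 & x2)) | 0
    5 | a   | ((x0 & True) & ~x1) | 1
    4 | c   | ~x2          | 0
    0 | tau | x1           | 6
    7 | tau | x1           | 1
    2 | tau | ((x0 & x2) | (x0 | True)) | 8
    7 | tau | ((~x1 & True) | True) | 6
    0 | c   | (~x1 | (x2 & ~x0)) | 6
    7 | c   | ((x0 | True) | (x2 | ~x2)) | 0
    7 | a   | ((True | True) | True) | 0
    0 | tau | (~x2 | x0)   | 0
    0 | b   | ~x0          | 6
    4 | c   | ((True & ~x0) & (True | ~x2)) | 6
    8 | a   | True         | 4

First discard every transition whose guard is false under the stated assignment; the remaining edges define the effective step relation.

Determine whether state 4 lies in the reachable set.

Answer: REACHABLE

Trace:
After dropping false guards: 20 live edges.
L0 = {0}
L1 = {6}  cumulative {0,6}
L2 = {2,5,8}  cumulative {0,2,5,6,8}
L3 = {4}  cumulative {0,2,4,5,6,8}
L4 = {1}  cumulative {0,1,2,4,5,6,8}
L5 = {3}  cumulative {0,1,2,3,4,5,6,8}
Reach set: {0,1,2,3,4,5,6,8}
Path to 4: tau·a·a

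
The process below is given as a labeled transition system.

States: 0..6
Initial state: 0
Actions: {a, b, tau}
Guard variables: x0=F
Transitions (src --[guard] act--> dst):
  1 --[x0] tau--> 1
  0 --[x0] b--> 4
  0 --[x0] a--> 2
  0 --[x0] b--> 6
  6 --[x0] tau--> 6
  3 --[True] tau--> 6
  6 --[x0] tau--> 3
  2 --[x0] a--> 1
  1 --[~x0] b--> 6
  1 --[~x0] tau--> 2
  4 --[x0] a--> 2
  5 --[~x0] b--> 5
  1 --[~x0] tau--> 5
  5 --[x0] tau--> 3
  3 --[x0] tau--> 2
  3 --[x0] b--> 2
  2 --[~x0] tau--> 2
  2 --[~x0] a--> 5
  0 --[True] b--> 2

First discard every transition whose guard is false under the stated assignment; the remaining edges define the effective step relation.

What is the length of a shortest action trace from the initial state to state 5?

Answer: 2

Analysis:
Breadth-first toward 5:
  L0 = {0}
  L1 = {2}
  L2 = {5}
5 enters at depth 2; path b·a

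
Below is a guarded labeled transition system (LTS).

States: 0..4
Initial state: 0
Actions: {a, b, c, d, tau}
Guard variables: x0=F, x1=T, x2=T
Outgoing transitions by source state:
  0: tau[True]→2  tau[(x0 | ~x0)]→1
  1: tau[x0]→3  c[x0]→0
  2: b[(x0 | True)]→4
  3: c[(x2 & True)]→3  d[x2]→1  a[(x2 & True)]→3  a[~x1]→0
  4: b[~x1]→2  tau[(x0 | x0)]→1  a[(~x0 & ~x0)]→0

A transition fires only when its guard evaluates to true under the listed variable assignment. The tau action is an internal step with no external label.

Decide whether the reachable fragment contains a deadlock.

R = {0,1,2,4}
  0: tau→1  tau→2  [2 exit(s)]
  1: ∅  [STUCK]
  2: b→4  [1 exit(s)]
  4: a→0  [1 exit(s)]
witness 1: tau

Answer: DEADLOCK at state 1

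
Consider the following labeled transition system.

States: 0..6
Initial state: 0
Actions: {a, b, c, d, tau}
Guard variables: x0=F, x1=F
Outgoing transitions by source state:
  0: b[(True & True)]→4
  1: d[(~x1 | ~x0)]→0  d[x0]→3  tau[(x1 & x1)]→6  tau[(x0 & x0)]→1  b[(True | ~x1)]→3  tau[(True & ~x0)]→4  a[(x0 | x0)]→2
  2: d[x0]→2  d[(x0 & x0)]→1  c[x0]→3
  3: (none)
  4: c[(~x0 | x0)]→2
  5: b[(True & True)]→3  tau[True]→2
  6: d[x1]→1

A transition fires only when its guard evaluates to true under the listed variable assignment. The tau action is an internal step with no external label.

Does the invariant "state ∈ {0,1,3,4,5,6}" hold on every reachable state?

Answer: INVARIANT VIOLATED at state 2

Working:
Safe = {0,1,3,4,5,6}
Reach set: {0,2,4}
  0: ✓
  2: ✗ unsafe
  4: ✓
reach 2 via b·c — violates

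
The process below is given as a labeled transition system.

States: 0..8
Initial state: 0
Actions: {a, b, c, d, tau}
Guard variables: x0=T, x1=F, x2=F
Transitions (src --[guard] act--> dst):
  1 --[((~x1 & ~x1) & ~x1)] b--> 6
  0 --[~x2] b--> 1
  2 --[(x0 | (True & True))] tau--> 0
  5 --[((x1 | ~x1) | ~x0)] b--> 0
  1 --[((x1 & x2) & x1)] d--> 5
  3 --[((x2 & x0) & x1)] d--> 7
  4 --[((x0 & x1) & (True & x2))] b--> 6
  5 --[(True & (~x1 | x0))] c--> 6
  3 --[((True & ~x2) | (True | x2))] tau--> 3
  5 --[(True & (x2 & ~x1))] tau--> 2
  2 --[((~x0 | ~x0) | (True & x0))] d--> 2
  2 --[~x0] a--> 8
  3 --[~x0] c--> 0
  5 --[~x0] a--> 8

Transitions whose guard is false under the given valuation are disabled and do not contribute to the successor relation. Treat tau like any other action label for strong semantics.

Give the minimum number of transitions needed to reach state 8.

Answer: UNREACHABLE

Working:
Breadth-first toward 8:
  depth 0: {0}
  depth 1: {1}
  depth 2: {6}
8 never appears.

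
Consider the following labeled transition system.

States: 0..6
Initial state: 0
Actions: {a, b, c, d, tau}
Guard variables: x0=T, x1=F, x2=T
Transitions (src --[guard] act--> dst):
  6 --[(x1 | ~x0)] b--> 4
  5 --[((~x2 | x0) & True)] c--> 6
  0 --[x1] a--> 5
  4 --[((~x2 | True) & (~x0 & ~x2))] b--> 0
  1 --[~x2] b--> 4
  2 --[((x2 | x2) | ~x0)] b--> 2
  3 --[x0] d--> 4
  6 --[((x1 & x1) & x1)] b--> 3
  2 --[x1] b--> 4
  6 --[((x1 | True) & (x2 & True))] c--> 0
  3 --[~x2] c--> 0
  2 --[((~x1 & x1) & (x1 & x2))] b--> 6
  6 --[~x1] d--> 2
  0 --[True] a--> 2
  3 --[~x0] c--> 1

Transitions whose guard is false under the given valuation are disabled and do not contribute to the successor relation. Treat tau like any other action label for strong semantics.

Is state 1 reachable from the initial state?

Answer: UNREACHABLE

Working:
After dropping false guards: 6 live edges.
depth 0: {0}
depth 1: {2}  total {0,2}
Reach set: {0,2}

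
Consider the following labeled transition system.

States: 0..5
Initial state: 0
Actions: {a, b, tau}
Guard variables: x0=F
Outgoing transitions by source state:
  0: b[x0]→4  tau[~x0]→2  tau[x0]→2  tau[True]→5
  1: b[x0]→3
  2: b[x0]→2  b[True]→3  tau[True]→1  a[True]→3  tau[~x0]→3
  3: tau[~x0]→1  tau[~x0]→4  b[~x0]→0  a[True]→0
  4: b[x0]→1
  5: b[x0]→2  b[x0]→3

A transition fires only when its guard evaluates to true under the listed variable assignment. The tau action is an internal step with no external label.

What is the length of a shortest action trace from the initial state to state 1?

Breadth-first toward 1:
  depth 0: {0}
  depth 1: {2,5}
  depth 2: {1,3}
depth(1)=2, e.g. tau·tau

Answer: 2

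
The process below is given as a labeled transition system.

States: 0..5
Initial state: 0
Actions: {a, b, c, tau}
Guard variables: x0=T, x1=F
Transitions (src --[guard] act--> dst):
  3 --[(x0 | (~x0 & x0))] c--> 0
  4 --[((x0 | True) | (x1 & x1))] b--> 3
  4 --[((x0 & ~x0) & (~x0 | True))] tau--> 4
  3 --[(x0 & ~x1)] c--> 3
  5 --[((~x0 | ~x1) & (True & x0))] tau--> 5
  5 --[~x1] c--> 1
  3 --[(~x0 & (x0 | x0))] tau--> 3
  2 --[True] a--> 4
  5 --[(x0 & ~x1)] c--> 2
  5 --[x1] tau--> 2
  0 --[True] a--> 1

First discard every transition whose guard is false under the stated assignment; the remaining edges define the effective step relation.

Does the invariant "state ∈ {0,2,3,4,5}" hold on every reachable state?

Answer: INVARIANT VIOLATED at state 1

Analysis:
Safe = {0,2,3,4,5}
Reach set: {0,1}
  0: ok
  1: ✗ unsafe
counterexample path to 1: a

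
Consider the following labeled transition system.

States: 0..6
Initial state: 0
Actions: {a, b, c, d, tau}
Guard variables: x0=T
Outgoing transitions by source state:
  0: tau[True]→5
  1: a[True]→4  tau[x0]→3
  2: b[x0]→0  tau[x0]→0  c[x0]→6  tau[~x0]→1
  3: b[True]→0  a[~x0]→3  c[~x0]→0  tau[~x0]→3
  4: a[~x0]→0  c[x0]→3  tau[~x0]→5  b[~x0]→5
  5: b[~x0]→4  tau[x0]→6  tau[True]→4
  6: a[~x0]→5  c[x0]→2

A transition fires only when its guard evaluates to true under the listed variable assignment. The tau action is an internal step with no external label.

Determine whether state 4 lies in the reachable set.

Answer: REACHABLE

Trace:
11 transition(s) survive guard evaluation.
depth 0: {0}
depth 1: {5}  cumulative {0,5}
depth 2: {4,6}  cumulative {0,4,5,6}
depth 3: {2,3}  cumulative {0,2,3,4,5,6}
Reach set: {0,2,3,4,5,6}
Path to 4: tau·tau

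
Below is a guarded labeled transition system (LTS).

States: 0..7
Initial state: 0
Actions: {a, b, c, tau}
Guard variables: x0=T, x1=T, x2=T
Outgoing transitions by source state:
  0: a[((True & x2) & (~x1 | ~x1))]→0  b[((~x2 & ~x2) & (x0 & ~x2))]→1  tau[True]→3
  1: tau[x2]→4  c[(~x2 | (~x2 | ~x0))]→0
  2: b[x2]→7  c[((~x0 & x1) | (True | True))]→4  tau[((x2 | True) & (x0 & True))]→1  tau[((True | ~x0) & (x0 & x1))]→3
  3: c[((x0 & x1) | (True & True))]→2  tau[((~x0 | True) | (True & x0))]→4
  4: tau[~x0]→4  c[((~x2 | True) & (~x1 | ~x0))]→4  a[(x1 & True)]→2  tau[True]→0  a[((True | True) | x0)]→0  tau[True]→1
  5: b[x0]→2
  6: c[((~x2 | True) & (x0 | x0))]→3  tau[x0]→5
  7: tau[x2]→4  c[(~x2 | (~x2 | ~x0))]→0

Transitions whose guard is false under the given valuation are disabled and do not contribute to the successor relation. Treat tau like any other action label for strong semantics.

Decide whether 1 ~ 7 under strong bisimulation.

Compute ~ classes (split until stable):
  π0 = {{0,1,2,3,4,5,6,7}}
  π1 = {{0,1,7},{2},{3,6},{4},{5}}
  π2 = {{0},{1,7},{2},{3},{4},{5},{6}}
Fixed point at round 3; 7 class(es).
1∈{1,7}, 7∈{1,7}

Answer: BISIMILAR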